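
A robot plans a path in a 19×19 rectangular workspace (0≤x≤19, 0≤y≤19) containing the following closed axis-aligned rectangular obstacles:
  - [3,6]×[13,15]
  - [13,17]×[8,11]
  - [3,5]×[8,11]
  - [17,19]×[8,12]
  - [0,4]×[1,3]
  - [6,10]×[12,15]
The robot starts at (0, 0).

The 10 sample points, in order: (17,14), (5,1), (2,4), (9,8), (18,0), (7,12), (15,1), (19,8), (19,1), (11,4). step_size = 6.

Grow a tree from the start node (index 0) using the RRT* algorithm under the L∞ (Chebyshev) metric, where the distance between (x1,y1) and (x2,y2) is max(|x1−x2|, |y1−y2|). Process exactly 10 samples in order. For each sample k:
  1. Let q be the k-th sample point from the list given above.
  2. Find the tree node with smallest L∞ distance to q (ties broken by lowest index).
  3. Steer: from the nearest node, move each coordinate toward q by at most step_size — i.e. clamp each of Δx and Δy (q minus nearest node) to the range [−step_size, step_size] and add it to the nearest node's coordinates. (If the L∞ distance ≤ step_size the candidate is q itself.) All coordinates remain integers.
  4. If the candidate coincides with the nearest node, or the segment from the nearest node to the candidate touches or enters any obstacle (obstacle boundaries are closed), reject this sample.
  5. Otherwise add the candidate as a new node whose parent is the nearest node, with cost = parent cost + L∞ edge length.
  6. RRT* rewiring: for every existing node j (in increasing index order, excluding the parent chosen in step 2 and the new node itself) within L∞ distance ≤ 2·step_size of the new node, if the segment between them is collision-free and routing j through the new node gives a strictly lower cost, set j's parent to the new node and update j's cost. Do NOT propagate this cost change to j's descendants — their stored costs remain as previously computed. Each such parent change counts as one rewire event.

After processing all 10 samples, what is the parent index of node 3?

1. q=(17,14) nearest=0 d=17 new=(6,6) → blocked by [0,4]×[1,3], reject
2. q=(5,1) nearest=0 d=5 new=(5,1) → add node 1 parent=0 cost=5
3. q=(2,4) nearest=1 d=3 new=(2,4) → blocked by [0,4]×[1,3], reject
4. q=(9,8) nearest=1 d=7 new=(9,7) → add node 2 parent=1 cost=11
5. q=(18,0) nearest=2 d=9 new=(15,1) → add node 3 parent=2 cost=17
6. q=(7,12) nearest=2 d=5 new=(7,12) → blocked by [6,10]×[12,15], reject
7. q=(15,1) nearest=3 d=0 → coincident, reject
8. q=(19,8) nearest=3 d=7 new=(19,7) → add node 4 parent=3 cost=23
9. q=(19,1) nearest=3 d=4 new=(19,1) → add node 5 parent=3 cost=21
10. q=(11,4) nearest=2 d=3 new=(11,4) → add node 6 parent=2 cost=14; rewire 4→6 (22<23)

Parent of node 3: 2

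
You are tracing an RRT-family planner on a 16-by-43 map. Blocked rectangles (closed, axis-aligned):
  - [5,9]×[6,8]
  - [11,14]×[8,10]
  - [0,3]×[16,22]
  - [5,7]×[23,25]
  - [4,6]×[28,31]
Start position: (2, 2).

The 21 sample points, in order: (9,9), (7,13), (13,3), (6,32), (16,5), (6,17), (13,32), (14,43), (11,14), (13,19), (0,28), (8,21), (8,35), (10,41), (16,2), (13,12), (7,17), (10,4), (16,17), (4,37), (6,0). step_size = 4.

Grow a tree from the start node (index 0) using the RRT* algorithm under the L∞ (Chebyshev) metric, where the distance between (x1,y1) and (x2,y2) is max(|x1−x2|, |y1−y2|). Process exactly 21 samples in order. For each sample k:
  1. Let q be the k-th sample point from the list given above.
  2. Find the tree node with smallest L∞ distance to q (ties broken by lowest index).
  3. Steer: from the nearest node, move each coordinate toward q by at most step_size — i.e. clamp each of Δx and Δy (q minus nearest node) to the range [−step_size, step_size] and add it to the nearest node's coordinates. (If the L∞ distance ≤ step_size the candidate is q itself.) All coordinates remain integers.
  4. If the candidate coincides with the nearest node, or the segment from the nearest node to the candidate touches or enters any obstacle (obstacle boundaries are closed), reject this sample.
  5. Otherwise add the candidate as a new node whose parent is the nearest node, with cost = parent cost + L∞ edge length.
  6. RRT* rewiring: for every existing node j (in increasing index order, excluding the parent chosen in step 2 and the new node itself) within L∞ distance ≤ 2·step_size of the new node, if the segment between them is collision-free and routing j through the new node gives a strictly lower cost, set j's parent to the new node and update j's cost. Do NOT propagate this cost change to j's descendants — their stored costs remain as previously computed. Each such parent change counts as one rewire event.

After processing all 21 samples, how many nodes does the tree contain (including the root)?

1. q=(9,9) nearest=0 d=7 new=(6,6) → blocked by [5,9]×[6,8], reject
2. q=(7,13) nearest=0 d=11 new=(6,6) → blocked by [5,9]×[6,8], reject
3. q=(13,3) nearest=0 d=11 new=(6,3) → add node 1 parent=0 cost=4
4. q=(6,32) nearest=1 d=29 new=(6,7) → blocked by [5,9]×[6,8], reject
5. q=(16,5) nearest=1 d=10 new=(10,5) → add node 2 parent=1 cost=8
6. q=(6,17) nearest=2 d=12 new=(6,9) → blocked by [5,9]×[6,8], reject
7. q=(13,32) nearest=2 d=27 new=(13,9) → blocked by [11,14]×[8,10], reject
8. q=(14,43) nearest=2 d=38 new=(14,9) → blocked by [11,14]×[8,10], reject
9. q=(11,14) nearest=2 d=9 new=(11,9) → blocked by [11,14]×[8,10], reject
10. q=(13,19) nearest=2 d=14 new=(13,9) → blocked by [11,14]×[8,10], reject
11. q=(0,28) nearest=2 d=23 new=(6,9) → blocked by [5,9]×[6,8], reject
12. q=(8,21) nearest=2 d=16 new=(8,9) → blocked by [5,9]×[6,8], reject
13. q=(8,35) nearest=2 d=30 new=(8,9) → blocked by [5,9]×[6,8], reject
14. q=(10,41) nearest=2 d=36 new=(10,9) → add node 3 parent=2 cost=12
15. q=(16,2) nearest=2 d=6 new=(14,2) → add node 4 parent=2 cost=12
16. q=(13,12) nearest=3 d=3 new=(13,12) → blocked by [11,14]×[8,10], reject
17. q=(7,17) nearest=3 d=8 new=(7,13) → add node 5 parent=3 cost=16
18. q=(10,4) nearest=2 d=1 new=(10,4) → add node 6 parent=2 cost=9
19. q=(16,17) nearest=3 d=8 new=(14,13) → blocked by [11,14]×[8,10], reject
20. q=(4,37) nearest=5 d=24 new=(4,17) → add node 7 parent=5 cost=20
21. q=(6,0) nearest=1 d=3 new=(6,0) → add node 8 parent=1 cost=7

Node count: 9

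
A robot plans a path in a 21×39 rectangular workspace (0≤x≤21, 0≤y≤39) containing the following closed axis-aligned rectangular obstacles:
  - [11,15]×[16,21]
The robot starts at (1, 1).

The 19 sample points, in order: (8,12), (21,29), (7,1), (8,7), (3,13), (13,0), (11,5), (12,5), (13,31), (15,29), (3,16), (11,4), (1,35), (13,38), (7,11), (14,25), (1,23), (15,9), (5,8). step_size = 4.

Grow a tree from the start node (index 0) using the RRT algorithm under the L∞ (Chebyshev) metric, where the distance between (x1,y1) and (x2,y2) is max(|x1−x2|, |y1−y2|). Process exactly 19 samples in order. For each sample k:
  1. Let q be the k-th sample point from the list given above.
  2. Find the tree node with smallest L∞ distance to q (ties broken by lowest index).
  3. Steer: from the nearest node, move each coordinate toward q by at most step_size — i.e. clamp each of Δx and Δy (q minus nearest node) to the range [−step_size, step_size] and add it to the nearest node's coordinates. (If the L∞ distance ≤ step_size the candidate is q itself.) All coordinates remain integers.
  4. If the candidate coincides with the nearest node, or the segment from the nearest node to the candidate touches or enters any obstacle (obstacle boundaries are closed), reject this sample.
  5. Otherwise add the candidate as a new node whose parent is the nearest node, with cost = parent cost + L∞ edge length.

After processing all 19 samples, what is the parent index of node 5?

1. q=(8,12) nearest=0 d=11 new=(5,5) → add node 1 parent=0 cost=4
2. q=(21,29) nearest=1 d=24 new=(9,9) → add node 2 parent=1 cost=8
3. q=(7,1) nearest=1 d=4 new=(7,1) → add node 3 parent=1 cost=8
4. q=(8,7) nearest=2 d=2 new=(8,7) → add node 4 parent=2 cost=10
5. q=(3,13) nearest=2 d=6 new=(5,13) → add node 5 parent=2 cost=12
6. q=(13,0) nearest=3 d=6 new=(11,0) → add node 6 parent=3 cost=12
7. q=(11,5) nearest=4 d=3 new=(11,5) → add node 7 parent=4 cost=13
8. q=(12,5) nearest=7 d=1 new=(12,5) → add node 8 parent=7 cost=14
9. q=(13,31) nearest=5 d=18 new=(9,17) → add node 9 parent=5 cost=16
10. q=(15,29) nearest=9 d=12 new=(13,21) → blocked by [11,15]×[16,21], reject
11. q=(3,16) nearest=5 d=3 new=(3,16) → add node 10 parent=5 cost=15
12. q=(11,4) nearest=7 d=1 new=(11,4) → add node 11 parent=7 cost=14
13. q=(1,35) nearest=9 d=18 new=(5,21) → add node 12 parent=9 cost=20
14. q=(13,38) nearest=12 d=17 new=(9,25) → add node 13 parent=12 cost=24
15. q=(7,11) nearest=2 d=2 new=(7,11) → add node 14 parent=2 cost=10
16. q=(14,25) nearest=13 d=5 new=(13,25) → add node 15 parent=13 cost=28
17. q=(1,23) nearest=12 d=4 new=(1,23) → add node 16 parent=12 cost=24
18. q=(15,9) nearest=7 d=4 new=(15,9) → add node 17 parent=7 cost=17
19. q=(5,8) nearest=1 d=3 new=(5,8) → add node 18 parent=1 cost=7

Parent of node 5: 2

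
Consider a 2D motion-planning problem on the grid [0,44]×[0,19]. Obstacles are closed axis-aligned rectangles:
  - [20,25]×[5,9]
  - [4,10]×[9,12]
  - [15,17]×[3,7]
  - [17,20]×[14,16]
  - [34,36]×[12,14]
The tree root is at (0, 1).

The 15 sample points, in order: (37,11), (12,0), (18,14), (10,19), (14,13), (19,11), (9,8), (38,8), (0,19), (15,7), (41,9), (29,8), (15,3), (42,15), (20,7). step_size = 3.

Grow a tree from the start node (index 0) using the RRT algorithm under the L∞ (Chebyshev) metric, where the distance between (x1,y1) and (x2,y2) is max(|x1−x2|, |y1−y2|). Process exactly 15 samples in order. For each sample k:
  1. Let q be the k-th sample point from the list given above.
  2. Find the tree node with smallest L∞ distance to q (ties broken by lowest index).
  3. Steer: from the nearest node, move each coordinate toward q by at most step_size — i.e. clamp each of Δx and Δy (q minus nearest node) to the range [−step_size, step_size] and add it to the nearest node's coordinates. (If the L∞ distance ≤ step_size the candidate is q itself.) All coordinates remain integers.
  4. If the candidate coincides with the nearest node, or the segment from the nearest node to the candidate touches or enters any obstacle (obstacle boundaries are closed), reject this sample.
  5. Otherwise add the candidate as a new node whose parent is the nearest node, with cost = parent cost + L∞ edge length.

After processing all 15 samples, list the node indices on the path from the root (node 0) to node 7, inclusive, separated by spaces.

1. q=(37,11) nearest=0 d=37 new=(3,4) → add node 1 parent=0 cost=3
2. q=(12,0) nearest=1 d=9 new=(6,1) → add node 2 parent=1 cost=6
3. q=(18,14) nearest=2 d=13 new=(9,4) → add node 3 parent=2 cost=9
4. q=(10,19) nearest=1 d=15 new=(6,7) → add node 4 parent=1 cost=6
5. q=(14,13) nearest=4 d=8 new=(9,10) → blocked by [4,10]×[9,12], reject
6. q=(19,11) nearest=3 d=10 new=(12,7) → add node 5 parent=3 cost=12
7. q=(9,8) nearest=4 d=3 new=(9,8) → add node 6 parent=4 cost=9
8. q=(38,8) nearest=5 d=26 new=(15,8) → add node 7 parent=5 cost=15
9. q=(0,19) nearest=6 d=11 new=(6,11) → blocked by [4,10]×[9,12], reject
10. q=(15,7) nearest=7 d=1 new=(15,7) → blocked by [15,17]×[3,7], reject
11. q=(41,9) nearest=7 d=26 new=(18,9) → add node 8 parent=7 cost=18
12. q=(29,8) nearest=8 d=11 new=(21,8) → blocked by [20,25]×[5,9], reject
13. q=(15,3) nearest=5 d=4 new=(15,4) → blocked by [15,17]×[3,7], reject
14. q=(42,15) nearest=8 d=24 new=(21,12) → add node 9 parent=8 cost=21
15. q=(20,7) nearest=8 d=2 new=(20,7) → blocked by [20,25]×[5,9], reject

Path: 0 1 2 3 5 7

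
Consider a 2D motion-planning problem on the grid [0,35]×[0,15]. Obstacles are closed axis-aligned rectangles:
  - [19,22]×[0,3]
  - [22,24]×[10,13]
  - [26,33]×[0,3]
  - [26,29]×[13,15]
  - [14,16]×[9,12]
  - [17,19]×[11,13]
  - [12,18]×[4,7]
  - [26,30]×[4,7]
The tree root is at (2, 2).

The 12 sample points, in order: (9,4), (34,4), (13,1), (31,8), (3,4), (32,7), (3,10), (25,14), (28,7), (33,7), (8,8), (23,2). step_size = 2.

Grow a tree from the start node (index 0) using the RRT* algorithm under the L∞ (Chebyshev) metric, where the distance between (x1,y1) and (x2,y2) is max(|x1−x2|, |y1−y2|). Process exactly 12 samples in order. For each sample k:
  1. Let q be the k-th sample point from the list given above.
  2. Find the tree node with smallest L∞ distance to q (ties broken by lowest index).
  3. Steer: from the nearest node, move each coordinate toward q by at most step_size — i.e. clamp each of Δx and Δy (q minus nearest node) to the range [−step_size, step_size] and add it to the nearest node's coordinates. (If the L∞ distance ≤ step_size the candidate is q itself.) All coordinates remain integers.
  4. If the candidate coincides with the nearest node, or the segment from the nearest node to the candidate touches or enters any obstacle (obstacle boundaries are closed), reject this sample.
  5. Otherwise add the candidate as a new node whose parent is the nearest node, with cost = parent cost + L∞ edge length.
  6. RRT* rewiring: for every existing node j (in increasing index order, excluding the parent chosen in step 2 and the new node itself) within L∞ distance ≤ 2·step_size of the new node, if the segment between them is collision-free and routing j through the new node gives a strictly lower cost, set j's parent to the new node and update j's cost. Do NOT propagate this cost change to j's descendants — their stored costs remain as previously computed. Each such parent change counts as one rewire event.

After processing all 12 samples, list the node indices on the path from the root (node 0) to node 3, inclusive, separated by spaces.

1. q=(9,4) nearest=0 d=7 new=(4,4) → add node 1 parent=0 cost=2
2. q=(34,4) nearest=1 d=30 new=(6,4) → add node 2 parent=1 cost=4
3. q=(13,1) nearest=2 d=7 new=(8,2) → add node 3 parent=2 cost=6
4. q=(31,8) nearest=3 d=23 new=(10,4) → add node 4 parent=3 cost=8
5. q=(3,4) nearest=1 d=1 new=(3,4) → add node 5 parent=1 cost=3
6. q=(32,7) nearest=4 d=22 new=(12,6) → blocked by [12,18]×[4,7], reject
7. q=(3,10) nearest=1 d=6 new=(3,6) → add node 6 parent=1 cost=4
8. q=(25,14) nearest=4 d=15 new=(12,6) → blocked by [12,18]×[4,7], reject
9. q=(28,7) nearest=4 d=18 new=(12,6) → blocked by [12,18]×[4,7], reject
10. q=(33,7) nearest=4 d=23 new=(12,6) → blocked by [12,18]×[4,7], reject
11. q=(8,8) nearest=1 d=4 new=(6,6) → add node 7 parent=1 cost=4
12. q=(23,2) nearest=4 d=13 new=(12,2) → add node 8 parent=4 cost=10

Path: 0 1 2 3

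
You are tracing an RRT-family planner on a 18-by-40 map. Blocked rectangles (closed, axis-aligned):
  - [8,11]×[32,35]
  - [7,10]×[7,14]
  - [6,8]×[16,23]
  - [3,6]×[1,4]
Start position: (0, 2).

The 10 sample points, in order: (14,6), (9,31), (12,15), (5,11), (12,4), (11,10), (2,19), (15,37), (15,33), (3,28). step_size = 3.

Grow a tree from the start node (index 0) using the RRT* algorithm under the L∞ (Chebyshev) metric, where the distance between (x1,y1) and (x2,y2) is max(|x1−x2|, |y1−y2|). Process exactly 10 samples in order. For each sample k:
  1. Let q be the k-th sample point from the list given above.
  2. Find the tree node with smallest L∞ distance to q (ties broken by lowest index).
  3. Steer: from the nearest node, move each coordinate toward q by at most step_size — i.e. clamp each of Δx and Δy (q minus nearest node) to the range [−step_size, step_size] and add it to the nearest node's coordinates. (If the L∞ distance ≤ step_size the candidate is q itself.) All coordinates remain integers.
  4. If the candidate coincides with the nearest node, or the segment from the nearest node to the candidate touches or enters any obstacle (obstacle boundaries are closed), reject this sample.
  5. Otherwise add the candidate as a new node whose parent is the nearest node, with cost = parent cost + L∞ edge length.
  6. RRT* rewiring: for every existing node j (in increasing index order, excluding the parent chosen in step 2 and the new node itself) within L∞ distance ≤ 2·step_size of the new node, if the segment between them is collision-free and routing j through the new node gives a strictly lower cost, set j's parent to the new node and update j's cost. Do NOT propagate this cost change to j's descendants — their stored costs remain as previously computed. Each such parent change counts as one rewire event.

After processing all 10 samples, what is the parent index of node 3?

Parent of node 3: 2

1. q=(14,6) nearest=0 d=14 new=(3,5) → add node 1 parent=0 cost=3
2. q=(9,31) nearest=1 d=26 new=(6,8) → add node 2 parent=1 cost=6
3. q=(12,15) nearest=2 d=7 new=(9,11) → blocked by [7,10]×[7,14], reject
4. q=(5,11) nearest=2 d=3 new=(5,11) → add node 3 parent=2 cost=9
5. q=(12,4) nearest=2 d=6 new=(9,5) → blocked by [7,10]×[7,14], reject
6. q=(11,10) nearest=2 d=5 new=(9,10) → blocked by [7,10]×[7,14], reject
7. q=(2,19) nearest=3 d=8 new=(2,14) → add node 4 parent=3 cost=12
8. q=(15,37) nearest=4 d=23 new=(5,17) → add node 5 parent=4 cost=15
9. q=(15,33) nearest=5 d=16 new=(8,20) → blocked by [6,8]×[16,23], reject
10. q=(3,28) nearest=5 d=11 new=(3,20) → add node 6 parent=5 cost=18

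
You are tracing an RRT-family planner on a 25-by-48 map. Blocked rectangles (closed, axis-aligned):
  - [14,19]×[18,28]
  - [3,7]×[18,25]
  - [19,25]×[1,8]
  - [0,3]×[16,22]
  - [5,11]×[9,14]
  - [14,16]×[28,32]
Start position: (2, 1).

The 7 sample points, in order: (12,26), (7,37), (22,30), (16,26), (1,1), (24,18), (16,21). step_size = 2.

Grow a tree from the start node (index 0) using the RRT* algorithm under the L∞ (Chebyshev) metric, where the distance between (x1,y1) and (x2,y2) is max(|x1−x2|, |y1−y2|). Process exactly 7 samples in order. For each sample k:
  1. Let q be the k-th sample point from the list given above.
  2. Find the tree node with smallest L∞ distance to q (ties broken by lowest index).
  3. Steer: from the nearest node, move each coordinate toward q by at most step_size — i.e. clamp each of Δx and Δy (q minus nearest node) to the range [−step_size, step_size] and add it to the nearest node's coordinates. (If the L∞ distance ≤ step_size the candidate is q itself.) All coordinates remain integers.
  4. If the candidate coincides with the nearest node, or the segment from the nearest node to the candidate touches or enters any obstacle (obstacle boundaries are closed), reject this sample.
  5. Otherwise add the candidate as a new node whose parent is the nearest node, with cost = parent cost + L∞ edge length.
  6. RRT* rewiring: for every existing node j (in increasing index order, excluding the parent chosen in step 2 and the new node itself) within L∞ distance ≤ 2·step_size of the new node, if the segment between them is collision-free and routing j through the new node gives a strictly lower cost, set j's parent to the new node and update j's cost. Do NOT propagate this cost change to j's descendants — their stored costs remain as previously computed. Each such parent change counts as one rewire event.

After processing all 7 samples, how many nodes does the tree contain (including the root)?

Node count: 5

1. q=(12,26) nearest=0 d=25 new=(4,3) → add node 1 parent=0 cost=2
2. q=(7,37) nearest=1 d=34 new=(6,5) → add node 2 parent=1 cost=4
3. q=(22,30) nearest=2 d=25 new=(8,7) → add node 3 parent=2 cost=6
4. q=(16,26) nearest=3 d=19 new=(10,9) → blocked by [5,11]×[9,14], reject
5. q=(1,1) nearest=0 d=1 new=(1,1) → add node 4 parent=0 cost=1
6. q=(24,18) nearest=3 d=16 new=(10,9) → blocked by [5,11]×[9,14], reject
7. q=(16,21) nearest=3 d=14 new=(10,9) → blocked by [5,11]×[9,14], reject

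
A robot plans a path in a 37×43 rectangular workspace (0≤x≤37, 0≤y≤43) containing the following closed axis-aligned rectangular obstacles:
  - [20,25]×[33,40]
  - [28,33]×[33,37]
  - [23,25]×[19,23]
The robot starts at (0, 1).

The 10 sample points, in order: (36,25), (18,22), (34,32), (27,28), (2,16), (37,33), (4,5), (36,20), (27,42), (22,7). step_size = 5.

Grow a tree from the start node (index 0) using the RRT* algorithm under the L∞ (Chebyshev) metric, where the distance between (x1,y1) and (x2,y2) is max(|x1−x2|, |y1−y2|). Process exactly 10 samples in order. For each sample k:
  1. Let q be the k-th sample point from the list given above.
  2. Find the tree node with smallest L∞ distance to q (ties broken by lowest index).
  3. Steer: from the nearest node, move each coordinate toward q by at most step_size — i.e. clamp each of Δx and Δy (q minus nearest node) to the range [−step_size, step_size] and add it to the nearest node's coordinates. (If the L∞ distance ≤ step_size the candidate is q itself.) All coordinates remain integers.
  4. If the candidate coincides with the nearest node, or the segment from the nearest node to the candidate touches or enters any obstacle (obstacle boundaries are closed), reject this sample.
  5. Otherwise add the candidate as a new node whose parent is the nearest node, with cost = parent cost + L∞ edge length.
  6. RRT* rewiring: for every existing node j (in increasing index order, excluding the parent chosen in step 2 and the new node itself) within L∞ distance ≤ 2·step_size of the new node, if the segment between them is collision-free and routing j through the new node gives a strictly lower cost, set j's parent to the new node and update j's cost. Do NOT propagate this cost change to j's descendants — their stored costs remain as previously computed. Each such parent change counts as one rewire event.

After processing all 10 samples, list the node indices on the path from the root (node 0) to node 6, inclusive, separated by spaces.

Path: 0 1 2 3 4 6

1. q=(36,25) nearest=0 d=36 new=(5,6) → add node 1 parent=0 cost=5
2. q=(18,22) nearest=1 d=16 new=(10,11) → add node 2 parent=1 cost=10
3. q=(34,32) nearest=2 d=24 new=(15,16) → add node 3 parent=2 cost=15
4. q=(27,28) nearest=3 d=12 new=(20,21) → add node 4 parent=3 cost=20
5. q=(2,16) nearest=2 d=8 new=(5,16) → add node 5 parent=2 cost=15
6. q=(37,33) nearest=4 d=17 new=(25,26) → add node 6 parent=4 cost=25
7. q=(4,5) nearest=1 d=1 new=(4,5) → add node 7 parent=1 cost=6
8. q=(36,20) nearest=6 d=11 new=(30,21) → add node 8 parent=6 cost=30
9. q=(27,42) nearest=6 d=16 new=(27,31) → add node 9 parent=6 cost=30
10. q=(22,7) nearest=3 d=9 new=(20,11) → add node 10 parent=3 cost=20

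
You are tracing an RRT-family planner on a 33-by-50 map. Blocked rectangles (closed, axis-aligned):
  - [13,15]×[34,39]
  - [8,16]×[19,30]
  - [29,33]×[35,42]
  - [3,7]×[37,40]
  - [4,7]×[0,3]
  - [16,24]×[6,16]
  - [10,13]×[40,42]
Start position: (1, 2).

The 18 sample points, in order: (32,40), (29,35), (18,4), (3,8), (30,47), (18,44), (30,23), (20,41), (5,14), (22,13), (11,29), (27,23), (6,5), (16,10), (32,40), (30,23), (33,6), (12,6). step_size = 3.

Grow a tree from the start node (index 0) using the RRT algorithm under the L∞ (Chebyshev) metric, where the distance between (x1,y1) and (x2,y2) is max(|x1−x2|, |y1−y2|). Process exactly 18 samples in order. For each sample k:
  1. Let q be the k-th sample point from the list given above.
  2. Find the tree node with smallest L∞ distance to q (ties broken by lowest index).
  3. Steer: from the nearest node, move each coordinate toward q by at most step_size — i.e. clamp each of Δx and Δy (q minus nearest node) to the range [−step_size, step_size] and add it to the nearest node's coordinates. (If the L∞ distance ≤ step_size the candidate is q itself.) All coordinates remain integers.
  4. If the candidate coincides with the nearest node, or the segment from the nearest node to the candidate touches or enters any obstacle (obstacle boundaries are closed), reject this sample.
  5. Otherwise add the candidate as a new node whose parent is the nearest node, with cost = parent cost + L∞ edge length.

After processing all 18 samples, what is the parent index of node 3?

1. q=(32,40) nearest=0 d=38 new=(4,5) → add node 1 parent=0 cost=3
2. q=(29,35) nearest=1 d=30 new=(7,8) → add node 2 parent=1 cost=6
3. q=(18,4) nearest=2 d=11 new=(10,5) → add node 3 parent=2 cost=9
4. q=(3,8) nearest=1 d=3 new=(3,8) → add node 4 parent=1 cost=6
5. q=(30,47) nearest=2 d=39 new=(10,11) → add node 5 parent=2 cost=9
6. q=(18,44) nearest=5 d=33 new=(13,14) → add node 6 parent=5 cost=12
7. q=(30,23) nearest=6 d=17 new=(16,17) → add node 7 parent=6 cost=15
8. q=(20,41) nearest=7 d=24 new=(19,20) → add node 8 parent=7 cost=18
9. q=(5,14) nearest=5 d=5 new=(7,14) → add node 9 parent=5 cost=12
10. q=(22,13) nearest=7 d=6 new=(19,14) → blocked by [16,24]×[6,16], reject
11. q=(11,29) nearest=8 d=9 new=(16,23) → blocked by [8,16]×[19,30], reject
12. q=(27,23) nearest=8 d=8 new=(22,23) → add node 10 parent=8 cost=21
13. q=(6,5) nearest=1 d=2 new=(6,5) → add node 11 parent=1 cost=5
14. q=(16,10) nearest=6 d=4 new=(16,11) → blocked by [16,24]×[6,16], reject
15. q=(32,40) nearest=10 d=17 new=(25,26) → add node 12 parent=10 cost=24
16. q=(30,23) nearest=12 d=5 new=(28,23) → add node 13 parent=12 cost=27
17. q=(33,6) nearest=8 d=14 new=(22,17) → add node 14 parent=8 cost=21
18. q=(12,6) nearest=3 d=2 new=(12,6) → add node 15 parent=3 cost=11

Parent of node 3: 2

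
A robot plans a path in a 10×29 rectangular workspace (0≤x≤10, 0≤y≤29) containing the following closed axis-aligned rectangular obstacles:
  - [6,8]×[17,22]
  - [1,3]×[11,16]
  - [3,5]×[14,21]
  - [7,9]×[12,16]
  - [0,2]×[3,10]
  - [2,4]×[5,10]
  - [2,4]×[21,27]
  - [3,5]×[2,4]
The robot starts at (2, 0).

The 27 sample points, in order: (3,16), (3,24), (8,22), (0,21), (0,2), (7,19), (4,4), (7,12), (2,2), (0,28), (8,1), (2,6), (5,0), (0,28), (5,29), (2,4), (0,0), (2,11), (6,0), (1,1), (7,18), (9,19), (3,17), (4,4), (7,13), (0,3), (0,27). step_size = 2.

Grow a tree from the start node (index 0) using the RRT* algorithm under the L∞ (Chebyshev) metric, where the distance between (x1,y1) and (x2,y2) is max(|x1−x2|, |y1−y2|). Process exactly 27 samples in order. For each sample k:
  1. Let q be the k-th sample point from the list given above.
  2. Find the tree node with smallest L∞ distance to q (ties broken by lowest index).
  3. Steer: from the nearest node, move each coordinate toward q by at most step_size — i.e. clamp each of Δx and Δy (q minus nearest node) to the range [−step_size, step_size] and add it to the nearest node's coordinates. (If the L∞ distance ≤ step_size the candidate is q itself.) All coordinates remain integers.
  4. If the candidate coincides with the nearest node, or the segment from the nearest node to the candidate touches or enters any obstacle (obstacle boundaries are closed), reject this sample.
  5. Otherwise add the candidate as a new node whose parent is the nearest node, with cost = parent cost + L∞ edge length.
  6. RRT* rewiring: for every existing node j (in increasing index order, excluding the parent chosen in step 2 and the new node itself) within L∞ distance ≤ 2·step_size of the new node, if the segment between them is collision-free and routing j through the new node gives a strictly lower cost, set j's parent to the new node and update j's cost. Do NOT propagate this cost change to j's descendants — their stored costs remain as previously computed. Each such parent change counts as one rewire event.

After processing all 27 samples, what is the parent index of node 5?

Parent of node 5: 0

1. q=(3,16) nearest=0 d=16 new=(3,2) → blocked by [3,5]×[2,4], reject
2. q=(3,24) nearest=0 d=24 new=(3,2) → blocked by [3,5]×[2,4], reject
3. q=(8,22) nearest=0 d=22 new=(4,2) → blocked by [3,5]×[2,4], reject
4. q=(0,21) nearest=0 d=21 new=(0,2) → add node 1 parent=0 cost=2
5. q=(0,2) nearest=1 d=0 → coincident, reject
6. q=(7,19) nearest=1 d=17 new=(2,4) → blocked by [0,2]×[3,10], reject
7. q=(4,4) nearest=0 d=4 new=(4,2) → blocked by [3,5]×[2,4], reject
8. q=(7,12) nearest=1 d=10 new=(2,4) → blocked by [0,2]×[3,10], reject
9. q=(2,2) nearest=0 d=2 new=(2,2) → add node 2 parent=0 cost=2
10. q=(0,28) nearest=1 d=26 new=(0,4) → blocked by [0,2]×[3,10], reject
11. q=(8,1) nearest=0 d=6 new=(4,1) → add node 3 parent=0 cost=2
12. q=(2,6) nearest=1 d=4 new=(2,4) → blocked by [0,2]×[3,10], reject
13. q=(5,0) nearest=3 d=1 new=(5,0) → add node 4 parent=3 cost=3
14. q=(0,28) nearest=1 d=26 new=(0,4) → blocked by [0,2]×[3,10], reject
15. q=(5,29) nearest=1 d=27 new=(2,4) → blocked by [0,2]×[3,10], reject
16. q=(2,4) nearest=1 d=2 new=(2,4) → blocked by [0,2]×[3,10], reject
17. q=(0,0) nearest=0 d=2 new=(0,0) → add node 5 parent=0 cost=2
18. q=(2,11) nearest=1 d=9 new=(2,4) → blocked by [0,2]×[3,10], reject
19. q=(6,0) nearest=4 d=1 new=(6,0) → add node 6 parent=4 cost=4
20. q=(1,1) nearest=0 d=1 new=(1,1) → add node 7 parent=0 cost=1
21. q=(7,18) nearest=1 d=16 new=(2,4) → blocked by [0,2]×[3,10], reject
22. q=(9,19) nearest=1 d=17 new=(2,4) → blocked by [0,2]×[3,10], reject
23. q=(3,17) nearest=1 d=15 new=(2,4) → blocked by [0,2]×[3,10], reject
24. q=(4,4) nearest=2 d=2 new=(4,4) → blocked by [3,5]×[2,4], reject
25. q=(7,13) nearest=1 d=11 new=(2,4) → blocked by [0,2]×[3,10], reject
26. q=(0,3) nearest=1 d=1 new=(0,3) → blocked by [0,2]×[3,10], reject
27. q=(0,27) nearest=1 d=25 new=(0,4) → blocked by [0,2]×[3,10], reject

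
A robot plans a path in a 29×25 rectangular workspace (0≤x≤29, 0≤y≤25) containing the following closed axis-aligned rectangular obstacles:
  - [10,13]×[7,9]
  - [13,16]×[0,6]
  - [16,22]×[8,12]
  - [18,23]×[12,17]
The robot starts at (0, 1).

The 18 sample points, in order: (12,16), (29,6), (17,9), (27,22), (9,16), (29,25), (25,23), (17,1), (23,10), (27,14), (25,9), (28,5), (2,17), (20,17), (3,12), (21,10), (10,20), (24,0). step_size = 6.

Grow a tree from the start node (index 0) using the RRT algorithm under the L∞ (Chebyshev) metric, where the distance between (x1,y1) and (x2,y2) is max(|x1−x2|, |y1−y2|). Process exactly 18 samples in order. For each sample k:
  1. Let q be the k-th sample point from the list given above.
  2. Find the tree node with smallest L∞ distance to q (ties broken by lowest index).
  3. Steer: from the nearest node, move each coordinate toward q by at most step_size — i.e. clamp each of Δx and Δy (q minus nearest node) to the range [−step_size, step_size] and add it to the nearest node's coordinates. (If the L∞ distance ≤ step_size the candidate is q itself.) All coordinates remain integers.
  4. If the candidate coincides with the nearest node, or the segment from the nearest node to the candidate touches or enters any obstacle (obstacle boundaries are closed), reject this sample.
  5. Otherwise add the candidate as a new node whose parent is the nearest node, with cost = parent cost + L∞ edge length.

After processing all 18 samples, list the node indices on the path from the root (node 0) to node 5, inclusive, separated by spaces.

1. q=(12,16) nearest=0 d=15 new=(6,7) → add node 1 parent=0 cost=6
2. q=(29,6) nearest=1 d=23 new=(12,6) → add node 2 parent=1 cost=12
3. q=(17,9) nearest=2 d=5 new=(17,9) → blocked by [16,22]×[8,12], reject
4. q=(27,22) nearest=2 d=16 new=(18,12) → blocked by [10,13]×[7,9], reject
5. q=(9,16) nearest=1 d=9 new=(9,13) → add node 3 parent=1 cost=12
6. q=(29,25) nearest=2 d=19 new=(18,12) → blocked by [10,13]×[7,9], reject
7. q=(25,23) nearest=3 d=16 new=(15,19) → add node 4 parent=3 cost=18
8. q=(17,1) nearest=2 d=5 new=(17,1) → blocked by [13,16]×[0,6], reject
9. q=(23,10) nearest=4 d=9 new=(21,13) → blocked by [18,23]×[12,17], reject
10. q=(27,14) nearest=4 d=12 new=(21,14) → blocked by [18,23]×[12,17], reject
11. q=(25,9) nearest=4 d=10 new=(21,13) → blocked by [18,23]×[12,17], reject
12. q=(28,5) nearest=4 d=14 new=(21,13) → blocked by [18,23]×[12,17], reject
13. q=(2,17) nearest=3 d=7 new=(3,17) → add node 5 parent=3 cost=18
14. q=(20,17) nearest=4 d=5 new=(20,17) → blocked by [18,23]×[12,17], reject
15. q=(3,12) nearest=1 d=5 new=(3,12) → add node 6 parent=1 cost=11
16. q=(21,10) nearest=2 d=9 new=(18,10) → blocked by [16,22]×[8,12], reject
17. q=(10,20) nearest=4 d=5 new=(10,20) → add node 7 parent=4 cost=23
18. q=(24,0) nearest=2 d=12 new=(18,0) → blocked by [13,16]×[0,6], reject

Path: 0 1 3 5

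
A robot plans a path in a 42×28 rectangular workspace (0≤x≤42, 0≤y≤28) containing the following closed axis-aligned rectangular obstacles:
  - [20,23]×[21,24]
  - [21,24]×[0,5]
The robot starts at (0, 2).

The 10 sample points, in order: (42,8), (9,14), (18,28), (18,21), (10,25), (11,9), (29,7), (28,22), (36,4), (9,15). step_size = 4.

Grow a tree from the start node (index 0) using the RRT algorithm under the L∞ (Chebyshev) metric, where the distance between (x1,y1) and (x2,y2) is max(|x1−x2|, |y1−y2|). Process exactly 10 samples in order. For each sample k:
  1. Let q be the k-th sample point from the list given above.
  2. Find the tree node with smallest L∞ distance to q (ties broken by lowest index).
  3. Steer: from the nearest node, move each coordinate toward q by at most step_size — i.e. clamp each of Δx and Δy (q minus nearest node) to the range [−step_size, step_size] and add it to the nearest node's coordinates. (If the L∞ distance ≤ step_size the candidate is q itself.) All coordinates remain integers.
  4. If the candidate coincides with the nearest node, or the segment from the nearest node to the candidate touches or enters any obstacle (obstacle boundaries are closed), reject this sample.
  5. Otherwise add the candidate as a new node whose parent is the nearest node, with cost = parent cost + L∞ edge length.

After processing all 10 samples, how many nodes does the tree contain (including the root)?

1. q=(42,8) nearest=0 d=42 new=(4,6) → add node 1 parent=0 cost=4
2. q=(9,14) nearest=1 d=8 new=(8,10) → add node 2 parent=1 cost=8
3. q=(18,28) nearest=2 d=18 new=(12,14) → add node 3 parent=2 cost=12
4. q=(18,21) nearest=3 d=7 new=(16,18) → add node 4 parent=3 cost=16
5. q=(10,25) nearest=4 d=7 new=(12,22) → add node 5 parent=4 cost=20
6. q=(11,9) nearest=2 d=3 new=(11,9) → add node 6 parent=2 cost=11
7. q=(29,7) nearest=4 d=13 new=(20,14) → add node 7 parent=4 cost=20
8. q=(28,22) nearest=7 d=8 new=(24,18) → add node 8 parent=7 cost=24
9. q=(36,4) nearest=8 d=14 new=(28,14) → add node 9 parent=8 cost=28
10. q=(9,15) nearest=3 d=3 new=(9,15) → add node 10 parent=3 cost=15

Node count: 11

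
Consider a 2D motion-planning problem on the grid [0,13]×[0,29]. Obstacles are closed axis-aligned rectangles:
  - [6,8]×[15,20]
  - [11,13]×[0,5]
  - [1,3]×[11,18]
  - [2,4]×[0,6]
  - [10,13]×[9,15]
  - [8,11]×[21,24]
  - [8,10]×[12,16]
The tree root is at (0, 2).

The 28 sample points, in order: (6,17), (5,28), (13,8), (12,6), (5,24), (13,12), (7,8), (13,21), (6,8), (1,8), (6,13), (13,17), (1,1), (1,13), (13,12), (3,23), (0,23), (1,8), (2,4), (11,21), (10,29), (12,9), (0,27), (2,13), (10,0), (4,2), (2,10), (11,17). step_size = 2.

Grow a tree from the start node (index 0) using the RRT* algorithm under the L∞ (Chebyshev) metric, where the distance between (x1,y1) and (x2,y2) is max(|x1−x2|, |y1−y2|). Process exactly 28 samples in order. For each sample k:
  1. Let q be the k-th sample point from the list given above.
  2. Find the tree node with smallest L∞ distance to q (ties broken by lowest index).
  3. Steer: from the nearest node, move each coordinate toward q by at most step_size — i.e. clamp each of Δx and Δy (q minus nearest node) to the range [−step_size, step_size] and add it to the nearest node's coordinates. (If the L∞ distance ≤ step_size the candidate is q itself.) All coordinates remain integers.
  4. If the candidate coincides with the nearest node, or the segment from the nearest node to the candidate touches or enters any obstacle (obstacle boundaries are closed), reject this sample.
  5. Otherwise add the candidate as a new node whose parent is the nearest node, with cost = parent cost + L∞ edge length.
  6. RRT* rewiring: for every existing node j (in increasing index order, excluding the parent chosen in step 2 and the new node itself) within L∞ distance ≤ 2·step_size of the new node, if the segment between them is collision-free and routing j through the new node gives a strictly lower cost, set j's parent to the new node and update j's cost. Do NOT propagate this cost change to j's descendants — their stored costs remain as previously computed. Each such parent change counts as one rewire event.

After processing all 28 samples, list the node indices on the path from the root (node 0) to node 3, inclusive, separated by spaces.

1. q=(6,17) nearest=0 d=15 new=(2,4) → blocked by [2,4]×[0,6], reject
2. q=(5,28) nearest=0 d=26 new=(2,4) → blocked by [2,4]×[0,6], reject
3. q=(13,8) nearest=0 d=13 new=(2,4) → blocked by [2,4]×[0,6], reject
4. q=(12,6) nearest=0 d=12 new=(2,4) → blocked by [2,4]×[0,6], reject
5. q=(5,24) nearest=0 d=22 new=(2,4) → blocked by [2,4]×[0,6], reject
6. q=(13,12) nearest=0 d=13 new=(2,4) → blocked by [2,4]×[0,6], reject
7. q=(7,8) nearest=0 d=7 new=(2,4) → blocked by [2,4]×[0,6], reject
8. q=(13,21) nearest=0 d=19 new=(2,4) → blocked by [2,4]×[0,6], reject
9. q=(6,8) nearest=0 d=6 new=(2,4) → blocked by [2,4]×[0,6], reject
10. q=(1,8) nearest=0 d=6 new=(1,4) → add node 1 parent=0 cost=2
11. q=(6,13) nearest=1 d=9 new=(3,6) → blocked by [2,4]×[0,6], reject
12. q=(13,17) nearest=1 d=13 new=(3,6) → blocked by [2,4]×[0,6], reject
13. q=(1,1) nearest=0 d=1 new=(1,1) → add node 2 parent=0 cost=1
14. q=(1,13) nearest=1 d=9 new=(1,6) → add node 3 parent=1 cost=4
15. q=(13,12) nearest=1 d=12 new=(3,6) → blocked by [2,4]×[0,6], reject
16. q=(3,23) nearest=3 d=17 new=(3,8) → add node 4 parent=3 cost=6
17. q=(0,23) nearest=4 d=15 new=(1,10) → add node 5 parent=4 cost=8
18. q=(1,8) nearest=3 d=2 new=(1,8) → add node 6 parent=3 cost=6
19. q=(2,4) nearest=1 d=1 new=(2,4) → blocked by [2,4]×[0,6], reject
20. q=(11,21) nearest=5 d=11 new=(3,12) → blocked by [1,3]×[11,18], reject
21. q=(10,29) nearest=5 d=19 new=(3,12) → blocked by [1,3]×[11,18], reject
22. q=(12,9) nearest=4 d=9 new=(5,9) → add node 7 parent=4 cost=8
23. q=(0,27) nearest=5 d=17 new=(0,12) → add node 8 parent=5 cost=10
24. q=(2,13) nearest=8 d=2 new=(2,13) → blocked by [1,3]×[11,18], reject
25. q=(10,0) nearest=4 d=8 new=(5,6) → add node 9 parent=4 cost=8
26. q=(4,2) nearest=1 d=3 new=(3,2) → blocked by [2,4]×[0,6], reject
27. q=(2,10) nearest=5 d=1 new=(2,10) → add node 10 parent=5 cost=9
28. q=(11,17) nearest=7 d=8 new=(7,11) → add node 11 parent=7 cost=10

Path: 0 1 3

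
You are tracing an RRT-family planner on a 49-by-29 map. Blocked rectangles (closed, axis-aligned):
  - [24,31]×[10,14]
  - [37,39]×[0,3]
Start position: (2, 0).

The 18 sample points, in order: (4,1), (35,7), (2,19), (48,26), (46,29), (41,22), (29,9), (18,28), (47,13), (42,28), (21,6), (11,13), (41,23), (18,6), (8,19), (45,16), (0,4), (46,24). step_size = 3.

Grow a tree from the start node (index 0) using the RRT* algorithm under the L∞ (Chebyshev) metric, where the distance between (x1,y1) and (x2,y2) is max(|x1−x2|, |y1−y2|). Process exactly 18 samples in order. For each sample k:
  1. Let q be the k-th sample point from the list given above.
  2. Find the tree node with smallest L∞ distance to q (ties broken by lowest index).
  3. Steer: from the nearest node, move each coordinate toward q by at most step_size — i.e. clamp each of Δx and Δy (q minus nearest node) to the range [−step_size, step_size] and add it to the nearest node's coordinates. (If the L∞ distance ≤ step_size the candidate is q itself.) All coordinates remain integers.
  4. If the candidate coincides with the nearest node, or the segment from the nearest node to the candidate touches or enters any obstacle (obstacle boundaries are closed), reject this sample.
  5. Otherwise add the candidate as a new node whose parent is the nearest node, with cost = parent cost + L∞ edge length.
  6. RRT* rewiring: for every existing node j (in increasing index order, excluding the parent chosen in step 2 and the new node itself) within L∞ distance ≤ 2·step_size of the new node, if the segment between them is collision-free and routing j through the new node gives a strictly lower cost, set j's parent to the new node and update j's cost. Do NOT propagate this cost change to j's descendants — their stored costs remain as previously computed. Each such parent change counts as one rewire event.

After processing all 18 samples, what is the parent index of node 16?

Parent of node 16: 13

1. q=(4,1) nearest=0 d=2 new=(4,1) → add node 1 parent=0 cost=2
2. q=(35,7) nearest=1 d=31 new=(7,4) → add node 2 parent=1 cost=5
3. q=(2,19) nearest=2 d=15 new=(4,7) → add node 3 parent=2 cost=8
4. q=(48,26) nearest=2 d=41 new=(10,7) → add node 4 parent=2 cost=8
5. q=(46,29) nearest=4 d=36 new=(13,10) → add node 5 parent=4 cost=11
6. q=(41,22) nearest=5 d=28 new=(16,13) → add node 6 parent=5 cost=14
7. q=(29,9) nearest=6 d=13 new=(19,10) → add node 7 parent=6 cost=17
8. q=(18,28) nearest=6 d=15 new=(18,16) → add node 8 parent=6 cost=17
9. q=(47,13) nearest=7 d=28 new=(22,13) → add node 9 parent=7 cost=20
10. q=(42,28) nearest=9 d=20 new=(25,16) → add node 10 parent=9 cost=23
11. q=(21,6) nearest=7 d=4 new=(21,7) → add node 11 parent=7 cost=20
12. q=(11,13) nearest=5 d=3 new=(11,13) → add node 12 parent=5 cost=14
13. q=(41,23) nearest=10 d=16 new=(28,19) → add node 13 parent=10 cost=26
14. q=(18,6) nearest=11 d=3 new=(18,6) → add node 14 parent=11 cost=23
15. q=(8,19) nearest=12 d=6 new=(8,16) → add node 15 parent=12 cost=17
16. q=(45,16) nearest=13 d=17 new=(31,16) → add node 16 parent=13 cost=29
17. q=(0,4) nearest=0 d=4 new=(0,3) → add node 17 parent=0 cost=3; rewire 3→17 (7<8)
18. q=(46,24) nearest=16 d=15 new=(34,19) → add node 18 parent=16 cost=32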